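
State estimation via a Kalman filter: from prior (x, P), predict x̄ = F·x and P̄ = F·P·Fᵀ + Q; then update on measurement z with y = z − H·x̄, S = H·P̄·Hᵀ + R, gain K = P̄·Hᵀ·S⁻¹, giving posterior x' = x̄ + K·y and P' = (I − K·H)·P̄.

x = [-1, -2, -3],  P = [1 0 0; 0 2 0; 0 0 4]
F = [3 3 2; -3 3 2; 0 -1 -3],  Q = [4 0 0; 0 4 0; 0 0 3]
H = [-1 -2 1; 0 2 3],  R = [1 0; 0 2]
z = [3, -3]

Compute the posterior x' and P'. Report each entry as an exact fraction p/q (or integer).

x' = [-463007/101818, 20015/101818, -55537/50909]
P' = [1649775/101818 -613167/101818 200984/50909; -613167/101818 245295/101818 -76304/50909; 200984/50909 -76304/50909 58418/50909]

x̄ = F·x = [-15, -9, 11]
P̄ = F·P·Fᵀ + Q = [47 25 -30; 25 47 -30; -30 -30 41]
y = z − H·x̄ = [-41, -18]
S = H·P̄·Hᵀ + R = [557 95; 95 199]
K = P̄·Hᵀ·S⁻¹ = [-21473/101818 -10215/101818; -30031/101818 16383/101818; 10042/50909 11323/50909]
x' = x̄ + K·y = [-463007/101818, 20015/101818, -55537/50909]
P' = (I − K·H)·P̄ = [1649775/101818 -613167/101818 200984/50909; -613167/101818 245295/101818 -76304/50909; 200984/50909 -76304/50909 58418/50909]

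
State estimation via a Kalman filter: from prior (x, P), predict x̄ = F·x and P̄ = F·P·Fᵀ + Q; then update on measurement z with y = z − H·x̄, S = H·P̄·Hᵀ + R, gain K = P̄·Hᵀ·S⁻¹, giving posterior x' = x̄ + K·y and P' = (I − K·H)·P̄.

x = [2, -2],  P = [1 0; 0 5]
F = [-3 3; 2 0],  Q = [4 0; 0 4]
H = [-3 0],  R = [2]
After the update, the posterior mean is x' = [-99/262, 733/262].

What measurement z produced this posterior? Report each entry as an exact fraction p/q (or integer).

z = [1]

x̄ = F·x = [-12, 4]
P̄ = F·P·Fᵀ + Q = [58 -6; -6 8]
S = H·P̄·Hᵀ + R = [524]
K = P̄·Hᵀ·S⁻¹ = [-87/262; 9/262]
x' − x̄ = [3045/262, -315/262] = K·y
y = (KᵀK)⁻¹·Kᵀ·(x' − x̄) = [-35]
z = y + H·x̄ = [-35] + [36] = [1]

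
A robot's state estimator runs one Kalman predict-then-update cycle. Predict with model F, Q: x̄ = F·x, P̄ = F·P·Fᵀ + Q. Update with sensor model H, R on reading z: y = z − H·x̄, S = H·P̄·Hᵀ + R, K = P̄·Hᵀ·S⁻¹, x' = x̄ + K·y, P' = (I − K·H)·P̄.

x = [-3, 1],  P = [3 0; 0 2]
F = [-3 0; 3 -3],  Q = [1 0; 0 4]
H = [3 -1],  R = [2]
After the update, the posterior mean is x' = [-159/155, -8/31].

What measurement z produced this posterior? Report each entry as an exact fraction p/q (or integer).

x̄ = F·x = [9, -12]
P̄ = F·P·Fᵀ + Q = [28 -27; -27 49]
S = H·P̄·Hᵀ + R = [465]
K = P̄·Hᵀ·S⁻¹ = [37/155; -26/93]
x' − x̄ = [-1554/155, 364/31] = K·y
y = (KᵀK)⁻¹·Kᵀ·(x' − x̄) = [-42]
z = y + H·x̄ = [-42] + [39] = [-3]

z = [-3]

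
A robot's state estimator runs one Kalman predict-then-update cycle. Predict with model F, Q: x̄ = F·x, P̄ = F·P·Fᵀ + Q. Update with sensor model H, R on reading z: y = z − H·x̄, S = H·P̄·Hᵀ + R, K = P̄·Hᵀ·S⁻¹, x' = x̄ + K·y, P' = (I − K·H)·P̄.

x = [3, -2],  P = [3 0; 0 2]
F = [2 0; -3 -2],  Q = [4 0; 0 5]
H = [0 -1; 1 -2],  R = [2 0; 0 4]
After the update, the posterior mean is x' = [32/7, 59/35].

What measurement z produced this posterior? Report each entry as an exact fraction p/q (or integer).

x̄ = F·x = [6, -5]
P̄ = F·P·Fᵀ + Q = [16 -18; -18 40]
S = H·P̄·Hᵀ + R = [42 98; 98 252]
K = P̄·Hᵀ·S⁻¹ = [-4/7 3/7; -17/35 -1/5]
x' − x̄ = [-10/7, 234/35] = K·y
y = (KᵀK)⁻¹·Kᵀ·(x' − x̄) = [-8, -14]
z = y + H·x̄ = [-8, -14] + [5, 16] = [-3, 2]

z = [-3, 2]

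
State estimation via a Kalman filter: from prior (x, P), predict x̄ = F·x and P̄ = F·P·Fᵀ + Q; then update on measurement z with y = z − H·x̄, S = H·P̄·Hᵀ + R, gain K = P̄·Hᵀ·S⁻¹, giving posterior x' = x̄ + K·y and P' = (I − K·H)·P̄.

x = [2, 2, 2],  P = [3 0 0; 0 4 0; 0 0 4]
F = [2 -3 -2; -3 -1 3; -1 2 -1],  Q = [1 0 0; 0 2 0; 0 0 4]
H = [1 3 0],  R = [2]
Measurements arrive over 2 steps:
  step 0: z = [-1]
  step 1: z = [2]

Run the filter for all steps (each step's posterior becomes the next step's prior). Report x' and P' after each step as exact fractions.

step 0: x' = [-3323/508, 931/508, -605/508], P' = [32395/508 -10815/508 -12551/508; -10815/508 3723/508 4147/508; -12551/508 4147/508 10691/508]
step 1: x' = [-11119721/2229100, 5200923/2229100, 9319507/1114550], P' = [78791347/2229100 -26944961/2229100 -41158499/1114550; -26944961/2229100 9703843/2229100 13811737/1114550; -41158499/1114550 13811737/1114550 29871283/557275]

step 0: x̄ = F·x = [-6, -2, 0]
step 0: P̄ = F·P·Fᵀ + Q = [65 -30 -22; -30 69 -11; -22 -11 27]
step 0: y = z − H·x̄ = [11]
step 0: S = H·P̄·Hᵀ + R = [508]
step 0: K = P̄·Hᵀ·S⁻¹ = [-25/508; 177/508; -55/508]
step 0: x' = x̄ + K·y = [-3323/508, 931/508, -605/508]
step 0: P' = (I − K·H)·P̄ = [32395/508 -10815/508 -12551/508; -10815/508 3723/508 4147/508; -12551/508 4147/508 10691/508]
step 1: x̄ = F·x = [-8229/508, 7223/508, 2895/254]
step 1: P̄ = F·P·Fᵀ + Q = [486311/508 -502693/508 -72799/254; -502693/508 528659/508 70385/254; -72799/254 70385/254 15395/127]
step 1: y = z − H·x̄ = [-3106/127]
step 1: S = H·P̄·Hᵀ + R = [557275/127]
step 1: K = P̄·Hᵀ·S⁻¹ = [-255442/557275; 270821/557275; 69178/557275]
step 1: x' = x̄ + K·y = [-11119721/2229100, 5200923/2229100, 9319507/1114550]
step 1: P' = (I − K·H)·P̄ = [78791347/2229100 -26944961/2229100 -41158499/1114550; -26944961/2229100 9703843/2229100 13811737/1114550; -41158499/1114550 13811737/1114550 29871283/557275]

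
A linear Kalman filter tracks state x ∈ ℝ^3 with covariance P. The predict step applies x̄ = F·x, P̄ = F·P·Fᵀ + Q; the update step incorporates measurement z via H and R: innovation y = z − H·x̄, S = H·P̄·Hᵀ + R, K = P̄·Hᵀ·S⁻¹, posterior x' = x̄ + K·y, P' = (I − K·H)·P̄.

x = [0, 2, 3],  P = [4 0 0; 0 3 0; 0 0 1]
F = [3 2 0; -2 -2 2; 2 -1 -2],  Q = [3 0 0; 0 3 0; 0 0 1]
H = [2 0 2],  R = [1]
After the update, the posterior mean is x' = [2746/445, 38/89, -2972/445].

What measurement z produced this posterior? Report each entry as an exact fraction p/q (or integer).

z = [-1]

x̄ = F·x = [4, 2, -8]
P̄ = F·P·Fᵀ + Q = [51 -36 18; -36 35 -14; 18 -14 24]
S = H·P̄·Hᵀ + R = [445]
K = P̄·Hᵀ·S⁻¹ = [138/445; -20/89; 84/445]
x' − x̄ = [966/445, -140/89, 588/445] = K·y
y = (KᵀK)⁻¹·Kᵀ·(x' − x̄) = [7]
z = y + H·x̄ = [7] + [-8] = [-1]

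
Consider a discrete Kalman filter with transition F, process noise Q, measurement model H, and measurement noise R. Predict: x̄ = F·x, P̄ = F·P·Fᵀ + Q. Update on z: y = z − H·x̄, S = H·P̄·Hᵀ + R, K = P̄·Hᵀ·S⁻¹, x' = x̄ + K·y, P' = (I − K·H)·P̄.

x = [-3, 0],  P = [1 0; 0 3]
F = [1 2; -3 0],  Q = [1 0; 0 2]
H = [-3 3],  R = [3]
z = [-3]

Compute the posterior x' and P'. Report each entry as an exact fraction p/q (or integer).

x̄ = F·x = [-3, 9]
P̄ = F·P·Fᵀ + Q = [14 -3; -3 11]
y = z − H·x̄ = [-39]
S = H·P̄·Hᵀ + R = [282]
K = P̄·Hᵀ·S⁻¹ = [-17/94; 7/47]
x' = x̄ + K·y = [381/94, 150/47]
P' = (I − K·H)·P̄ = [449/94 216/47; 216/47 223/47]

x' = [381/94, 150/47]
P' = [449/94 216/47; 216/47 223/47]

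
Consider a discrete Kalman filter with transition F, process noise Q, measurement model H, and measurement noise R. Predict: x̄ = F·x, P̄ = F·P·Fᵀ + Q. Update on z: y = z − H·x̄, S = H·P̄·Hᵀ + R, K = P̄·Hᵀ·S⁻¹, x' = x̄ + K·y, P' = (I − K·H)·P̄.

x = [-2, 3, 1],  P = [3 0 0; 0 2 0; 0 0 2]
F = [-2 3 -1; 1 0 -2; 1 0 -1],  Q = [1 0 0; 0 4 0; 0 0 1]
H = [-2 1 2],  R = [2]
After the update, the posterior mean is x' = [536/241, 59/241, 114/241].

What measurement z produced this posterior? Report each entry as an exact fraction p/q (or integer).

x̄ = F·x = [12, -4, -3]
P̄ = F·P·Fᵀ + Q = [33 -2 -4; -2 15 7; -4 7 6]
S = H·P̄·Hᵀ + R = [241]
K = P̄·Hᵀ·S⁻¹ = [-76/241; 33/241; 27/241]
x' − x̄ = [-2356/241, 1023/241, 837/241] = K·y
y = (KᵀK)⁻¹·Kᵀ·(x' − x̄) = [31]
z = y + H·x̄ = [31] + [-34] = [-3]

z = [-3]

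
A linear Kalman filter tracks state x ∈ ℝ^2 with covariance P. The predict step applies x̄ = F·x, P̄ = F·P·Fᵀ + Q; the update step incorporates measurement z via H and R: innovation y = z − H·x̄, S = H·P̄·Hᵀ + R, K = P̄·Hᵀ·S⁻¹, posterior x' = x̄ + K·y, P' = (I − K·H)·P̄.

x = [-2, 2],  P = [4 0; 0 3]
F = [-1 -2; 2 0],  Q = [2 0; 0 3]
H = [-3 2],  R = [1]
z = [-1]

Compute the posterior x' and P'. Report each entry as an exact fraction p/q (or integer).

x' = [-148/67, -1278/335]
P' = [226/67 332/67; 332/67 2521/335]

x̄ = F·x = [-2, -4]
P̄ = F·P·Fᵀ + Q = [18 -8; -8 19]
y = z − H·x̄ = [1]
S = H·P̄·Hᵀ + R = [335]
K = P̄·Hᵀ·S⁻¹ = [-14/67; 62/335]
x' = x̄ + K·y = [-148/67, -1278/335]
P' = (I − K·H)·P̄ = [226/67 332/67; 332/67 2521/335]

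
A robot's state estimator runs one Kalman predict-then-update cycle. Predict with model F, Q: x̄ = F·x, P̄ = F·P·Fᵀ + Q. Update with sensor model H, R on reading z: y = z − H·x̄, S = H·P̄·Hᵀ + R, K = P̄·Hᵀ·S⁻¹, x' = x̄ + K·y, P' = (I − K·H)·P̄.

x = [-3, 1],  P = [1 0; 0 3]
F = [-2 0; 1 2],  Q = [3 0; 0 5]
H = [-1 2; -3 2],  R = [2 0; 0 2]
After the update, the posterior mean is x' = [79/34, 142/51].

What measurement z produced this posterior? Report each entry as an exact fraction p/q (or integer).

z = [3, -1]

x̄ = F·x = [6, -1]
P̄ = F·P·Fᵀ + Q = [7 -2; -2 18]
S = H·P̄·Hᵀ + R = [89 109; 109 161]
K = P̄·Hᵀ·S⁻¹ = [53/136 -57/136; 385/612 -101/612]
x' − x̄ = [-125/34, 193/51] = K·y
y = (KᵀK)⁻¹·Kᵀ·(x' − x̄) = [11, 19]
z = y + H·x̄ = [11, 19] + [-8, -20] = [3, -1]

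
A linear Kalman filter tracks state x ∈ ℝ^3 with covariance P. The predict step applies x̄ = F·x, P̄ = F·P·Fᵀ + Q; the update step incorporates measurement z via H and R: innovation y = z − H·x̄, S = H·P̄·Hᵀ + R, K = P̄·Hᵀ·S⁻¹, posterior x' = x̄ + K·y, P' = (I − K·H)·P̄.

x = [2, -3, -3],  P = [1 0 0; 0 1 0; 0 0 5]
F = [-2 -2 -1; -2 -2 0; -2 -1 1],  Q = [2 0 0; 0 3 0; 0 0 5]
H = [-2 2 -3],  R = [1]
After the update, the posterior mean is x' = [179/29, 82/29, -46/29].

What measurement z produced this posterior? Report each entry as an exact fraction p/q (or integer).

x̄ = F·x = [5, 2, -4]
P̄ = F·P·Fᵀ + Q = [15 8 1; 8 11 6; 1 6 15]
S = H·P̄·Hᵀ + R = [116]
K = P̄·Hᵀ·S⁻¹ = [-17/116; -3/29; -35/116]
x' − x̄ = [34/29, 24/29, 70/29] = K·y
y = (KᵀK)⁻¹·Kᵀ·(x' − x̄) = [-8]
z = y + H·x̄ = [-8] + [6] = [-2]

z = [-2]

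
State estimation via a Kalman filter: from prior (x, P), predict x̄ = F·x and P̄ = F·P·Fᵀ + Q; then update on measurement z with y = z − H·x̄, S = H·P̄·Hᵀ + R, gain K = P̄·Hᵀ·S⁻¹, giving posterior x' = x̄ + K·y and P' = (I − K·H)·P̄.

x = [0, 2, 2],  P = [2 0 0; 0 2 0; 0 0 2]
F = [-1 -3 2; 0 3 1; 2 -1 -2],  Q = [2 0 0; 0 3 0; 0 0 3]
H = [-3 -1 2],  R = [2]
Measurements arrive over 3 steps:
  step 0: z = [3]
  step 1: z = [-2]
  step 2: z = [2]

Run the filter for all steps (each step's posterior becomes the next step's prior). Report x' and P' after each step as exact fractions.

step 0: x̄ = F·x = [-2, 8, -6]
step 0: P̄ = F·P·Fᵀ + Q = [30 -14 -6; -14 23 -10; -6 -10 21]
step 0: y = z − H·x̄ = [17]
step 0: S = H·P̄·Hᵀ + R = [407]
step 0: K = P̄·Hᵀ·S⁻¹ = [-8/37; -1/407; 70/407]
step 0: x' = x̄ + K·y = [-210/37, 3239/407, -1252/407]
step 0: P' = (I − K·H)·P̄ = [406/37 -526/37 338/37; -526/37 9360/407 -4000/407; 338/37 -4000/407 3647/407]
step 1: x̄ = F·x = [-901/37, 8465/407, -5355/407]
step 1: P̄ = F·P·Fᵀ + Q = [9320/37 -6846/37 3618/37; -6846/37 65108/407 -34654/407; 3618/37 -34654/407 20433/407]
step 1: y = z − H·x̄ = [-11372/407]
step 1: S = H·P̄·Hᵀ + R = [279538/407]
step 1: K = P̄·Hᵀ·S⁻¹ = [-76329/139769; 45751/139769; -21937/139769]
step 1: x' = x̄ + K·y = [-1270853/139769, 1628659/139769, -1226033/139769]
step 1: P' = (I − K·H)·P̄ = [6577114/139769 -8700708/139769 5438988/139769; -8700708/139769 12073150/139769 -6968736/139769; 5438988/139769 -6968736/139769 4652177/139769]
step 2: x̄ = F·x = [-6067190/139769, 3659944/139769, -1718299/139769]
step 2: P̄ = F·P·Fᵀ + Q = [143788342/139769 -99597068/139769 52719038/139769; -99597068/139769 71917418/139769 -38068924/139769; 52719038/139769 -38068924/139769 20825605/139769]
step 2: y = z − H·x̄ = [-10825490/139769]
step 2: S = H·P̄·Hᵀ + R = [371659286/139769]
step 2: K = P̄·Hᵀ·S⁻¹ = [-113164941/185829643; 75367969/185829643; -39218490/185829643]
step 2: x' = x̄ + K·y = [698310680/185829643, -971382122/185829643, 753017347/185829643]
step 2: P' = (I − K·H)·P̄ = [7923992576/185829643 -10374718714/185829643 6585464566/185829643; -10374718714/185829643 14335987308/185829643 -8318716448/185829643; 6585464566/185829643 -8318716448/185829643 5679620135/185829643]

step 0: x' = [-210/37, 3239/407, -1252/407], P' = [406/37 -526/37 338/37; -526/37 9360/407 -4000/407; 338/37 -4000/407 3647/407]
step 1: x' = [-1270853/139769, 1628659/139769, -1226033/139769], P' = [6577114/139769 -8700708/139769 5438988/139769; -8700708/139769 12073150/139769 -6968736/139769; 5438988/139769 -6968736/139769 4652177/139769]
step 2: x' = [698310680/185829643, -971382122/185829643, 753017347/185829643], P' = [7923992576/185829643 -10374718714/185829643 6585464566/185829643; -10374718714/185829643 14335987308/185829643 -8318716448/185829643; 6585464566/185829643 -8318716448/185829643 5679620135/185829643]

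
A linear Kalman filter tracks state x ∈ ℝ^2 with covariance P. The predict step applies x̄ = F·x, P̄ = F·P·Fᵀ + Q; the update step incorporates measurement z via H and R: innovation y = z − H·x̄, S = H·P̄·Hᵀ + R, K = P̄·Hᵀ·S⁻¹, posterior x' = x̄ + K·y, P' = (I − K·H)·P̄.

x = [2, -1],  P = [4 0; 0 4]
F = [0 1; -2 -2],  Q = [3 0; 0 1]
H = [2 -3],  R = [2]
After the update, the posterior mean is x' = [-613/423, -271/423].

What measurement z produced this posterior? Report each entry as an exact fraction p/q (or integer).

x̄ = F·x = [-1, -2]
P̄ = F·P·Fᵀ + Q = [7 -8; -8 33]
S = H·P̄·Hᵀ + R = [423]
K = P̄·Hᵀ·S⁻¹ = [38/423; -115/423]
x' − x̄ = [-190/423, 575/423] = K·y
y = (KᵀK)⁻¹·Kᵀ·(x' − x̄) = [-5]
z = y + H·x̄ = [-5] + [4] = [-1]

z = [-1]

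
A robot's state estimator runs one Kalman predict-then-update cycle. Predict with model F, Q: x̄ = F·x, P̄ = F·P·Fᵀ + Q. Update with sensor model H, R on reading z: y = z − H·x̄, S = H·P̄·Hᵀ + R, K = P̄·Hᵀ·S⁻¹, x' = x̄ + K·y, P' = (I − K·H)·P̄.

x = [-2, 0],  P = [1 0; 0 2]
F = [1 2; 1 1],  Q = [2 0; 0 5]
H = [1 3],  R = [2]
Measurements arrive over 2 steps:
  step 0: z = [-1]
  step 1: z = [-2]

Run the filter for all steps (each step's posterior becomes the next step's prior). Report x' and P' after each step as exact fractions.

step 0: x̄ = F·x = [-2, -2]
step 0: P̄ = F·P·Fᵀ + Q = [11 5; 5 8]
step 0: y = z − H·x̄ = [7]
step 0: S = H·P̄·Hᵀ + R = [115]
step 0: K = P̄·Hᵀ·S⁻¹ = [26/115; 29/115]
step 0: x' = x̄ + K·y = [-48/115, -27/115]
step 0: P' = (I − K·H)·P̄ = [589/115 -179/115; -179/115 79/115]
step 1: x̄ = F·x = [-102/115, -15/23]
step 1: P̄ = F·P·Fᵀ + Q = [419/115 42/23; 42/23 177/23]
step 1: y = z − H·x̄ = [97/115]
step 1: S = H·P̄·Hᵀ + R = [9874/115]
step 1: K = P̄·Hᵀ·S⁻¹ = [1049/9874; 2865/9874]
step 1: x' = x̄ + K·y = [-7873/9874, -4023/9874]
step 1: P' = (I − K·H)·P̄ = [26407/9874 -8103/9874; -8103/9874 4611/9874]

step 0: x' = [-48/115, -27/115], P' = [589/115 -179/115; -179/115 79/115]
step 1: x' = [-7873/9874, -4023/9874], P' = [26407/9874 -8103/9874; -8103/9874 4611/9874]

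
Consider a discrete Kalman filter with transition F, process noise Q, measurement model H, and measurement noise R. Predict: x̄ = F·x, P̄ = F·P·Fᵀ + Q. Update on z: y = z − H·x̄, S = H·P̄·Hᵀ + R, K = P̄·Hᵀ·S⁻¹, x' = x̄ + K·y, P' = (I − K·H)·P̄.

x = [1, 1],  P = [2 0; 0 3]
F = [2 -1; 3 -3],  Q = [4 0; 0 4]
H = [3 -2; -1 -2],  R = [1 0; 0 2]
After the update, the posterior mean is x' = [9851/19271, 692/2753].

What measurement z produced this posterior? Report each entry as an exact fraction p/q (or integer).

x̄ = F·x = [1, 0]
P̄ = F·P·Fᵀ + Q = [15 21; 21 49]
S = H·P̄·Hᵀ + R = [80 67; 67 297]
K = P̄·Hᵀ·S⁻¹ = [4710/19271 -4761/19271; -346/2753 -1025/2753]
x' − x̄ = [-9420/19271, 692/2753] = K·y
y = (KᵀK)⁻¹·Kᵀ·(x' − x̄) = [-2, 0]
z = y + H·x̄ = [-2, 0] + [3, -1] = [1, -1]

z = [1, -1]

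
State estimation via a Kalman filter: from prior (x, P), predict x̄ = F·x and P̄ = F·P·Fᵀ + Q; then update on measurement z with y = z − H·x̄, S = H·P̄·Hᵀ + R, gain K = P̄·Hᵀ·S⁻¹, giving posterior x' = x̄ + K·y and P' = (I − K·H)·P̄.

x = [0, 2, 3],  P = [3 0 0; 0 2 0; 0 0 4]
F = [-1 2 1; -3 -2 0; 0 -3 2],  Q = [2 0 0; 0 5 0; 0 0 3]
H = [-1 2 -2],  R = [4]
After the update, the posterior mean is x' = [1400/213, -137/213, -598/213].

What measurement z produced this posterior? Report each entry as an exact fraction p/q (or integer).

x̄ = F·x = [7, -4, 0]
P̄ = F·P·Fᵀ + Q = [17 1 -4; 1 40 12; -4 12 37]
S = H·P̄·Hᵀ + R = [213]
K = P̄·Hᵀ·S⁻¹ = [-7/213; 55/213; -46/213]
x' − x̄ = [-91/213, 715/213, -598/213] = K·y
y = (KᵀK)⁻¹·Kᵀ·(x' − x̄) = [13]
z = y + H·x̄ = [13] + [-15] = [-2]

z = [-2]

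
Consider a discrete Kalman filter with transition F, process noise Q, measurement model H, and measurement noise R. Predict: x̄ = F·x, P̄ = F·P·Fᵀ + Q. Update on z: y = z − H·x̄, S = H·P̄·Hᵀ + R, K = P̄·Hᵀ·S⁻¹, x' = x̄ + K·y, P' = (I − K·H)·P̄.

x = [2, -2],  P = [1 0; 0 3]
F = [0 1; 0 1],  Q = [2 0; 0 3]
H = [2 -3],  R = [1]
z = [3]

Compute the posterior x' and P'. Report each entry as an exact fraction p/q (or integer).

x' = [-77/39, -30/13]
P' = [194/39 43/13; 43/13 30/13]

x̄ = F·x = [-2, -2]
P̄ = F·P·Fᵀ + Q = [5 3; 3 6]
y = z − H·x̄ = [1]
S = H·P̄·Hᵀ + R = [39]
K = P̄·Hᵀ·S⁻¹ = [1/39; -4/13]
x' = x̄ + K·y = [-77/39, -30/13]
P' = (I − K·H)·P̄ = [194/39 43/13; 43/13 30/13]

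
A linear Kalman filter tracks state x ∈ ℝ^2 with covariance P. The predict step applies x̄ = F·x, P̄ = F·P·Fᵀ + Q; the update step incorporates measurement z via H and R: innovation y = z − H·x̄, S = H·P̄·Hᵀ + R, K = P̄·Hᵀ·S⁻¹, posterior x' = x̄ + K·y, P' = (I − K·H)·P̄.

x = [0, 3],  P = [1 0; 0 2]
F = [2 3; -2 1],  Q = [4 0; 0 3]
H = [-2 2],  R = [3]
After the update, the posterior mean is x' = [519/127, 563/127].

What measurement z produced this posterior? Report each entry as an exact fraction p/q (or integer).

z = [1]

x̄ = F·x = [9, 3]
P̄ = F·P·Fᵀ + Q = [26 2; 2 9]
S = H·P̄·Hᵀ + R = [127]
K = P̄·Hᵀ·S⁻¹ = [-48/127; 14/127]
x' − x̄ = [-624/127, 182/127] = K·y
y = (KᵀK)⁻¹·Kᵀ·(x' − x̄) = [13]
z = y + H·x̄ = [13] + [-12] = [1]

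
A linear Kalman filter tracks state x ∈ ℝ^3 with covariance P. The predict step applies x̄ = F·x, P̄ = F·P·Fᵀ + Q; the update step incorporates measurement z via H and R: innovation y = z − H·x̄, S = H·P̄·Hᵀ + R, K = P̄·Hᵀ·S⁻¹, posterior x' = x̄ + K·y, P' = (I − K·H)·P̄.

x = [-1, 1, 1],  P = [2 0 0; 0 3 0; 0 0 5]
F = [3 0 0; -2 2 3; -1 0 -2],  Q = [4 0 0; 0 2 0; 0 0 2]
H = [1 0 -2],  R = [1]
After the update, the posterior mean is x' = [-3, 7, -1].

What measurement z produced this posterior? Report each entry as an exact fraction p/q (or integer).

x̄ = F·x = [-3, 7, -1]
P̄ = F·P·Fᵀ + Q = [22 -12 -6; -12 67 -26; -6 -26 24]
S = H·P̄·Hᵀ + R = [143]
K = P̄·Hᵀ·S⁻¹ = [34/143; 40/143; -54/143]
x' − x̄ = [0, 0, 0] = K·y
y = (KᵀK)⁻¹·Kᵀ·(x' − x̄) = [0]
z = y + H·x̄ = [0] + [-1] = [-1]

z = [-1]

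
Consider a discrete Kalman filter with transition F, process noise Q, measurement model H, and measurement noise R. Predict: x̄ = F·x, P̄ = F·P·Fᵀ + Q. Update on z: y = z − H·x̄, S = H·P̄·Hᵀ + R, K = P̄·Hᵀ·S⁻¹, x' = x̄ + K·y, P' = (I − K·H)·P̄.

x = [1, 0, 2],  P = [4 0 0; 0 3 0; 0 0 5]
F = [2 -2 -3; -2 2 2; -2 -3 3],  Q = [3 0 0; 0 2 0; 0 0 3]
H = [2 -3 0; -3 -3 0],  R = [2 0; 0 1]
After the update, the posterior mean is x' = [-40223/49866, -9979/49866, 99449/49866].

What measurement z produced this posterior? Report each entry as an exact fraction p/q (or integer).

x̄ = F·x = [-4, 2, 4]
P̄ = F·P·Fᵀ + Q = [76 -58 -43; -58 50 28; -43 28 91]
S = H·P̄·Hᵀ + R = [1452 -180; -180 91]
K = P̄·Hᵀ·S⁻¹ = [9973/49866 -1644/8311; -9943/49866 -1086/8311; -3685/49866 2895/8311]
x' − x̄ = [159241/49866, -109711/49866, -100015/49866] = K·y
y = (KᵀK)⁻¹·Kᵀ·(x' − x̄) = [13, -3]
z = y + H·x̄ = [13, -3] + [-14, 6] = [-1, 3]

z = [-1, 3]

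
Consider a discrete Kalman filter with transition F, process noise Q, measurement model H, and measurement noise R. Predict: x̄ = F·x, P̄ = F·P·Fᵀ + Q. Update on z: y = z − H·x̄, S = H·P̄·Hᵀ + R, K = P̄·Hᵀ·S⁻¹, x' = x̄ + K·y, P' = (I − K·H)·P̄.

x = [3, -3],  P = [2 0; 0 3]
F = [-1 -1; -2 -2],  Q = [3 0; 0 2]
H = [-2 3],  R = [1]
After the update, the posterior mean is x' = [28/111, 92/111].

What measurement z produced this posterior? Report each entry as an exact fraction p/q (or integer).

x̄ = F·x = [0, 0]
P̄ = F·P·Fᵀ + Q = [8 10; 10 22]
S = H·P̄·Hᵀ + R = [111]
K = P̄·Hᵀ·S⁻¹ = [14/111; 46/111]
x' − x̄ = [28/111, 92/111] = K·y
y = (KᵀK)⁻¹·Kᵀ·(x' − x̄) = [2]
z = y + H·x̄ = [2] + [0] = [2]

z = [2]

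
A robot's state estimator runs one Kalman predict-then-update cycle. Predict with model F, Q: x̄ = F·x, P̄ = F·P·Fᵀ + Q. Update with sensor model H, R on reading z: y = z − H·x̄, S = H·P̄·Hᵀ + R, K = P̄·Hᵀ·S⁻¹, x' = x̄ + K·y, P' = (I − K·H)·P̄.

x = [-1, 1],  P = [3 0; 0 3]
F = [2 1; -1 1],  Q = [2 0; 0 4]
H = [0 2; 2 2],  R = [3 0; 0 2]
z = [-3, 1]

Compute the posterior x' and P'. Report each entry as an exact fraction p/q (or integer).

x̄ = F·x = [-1, 2]
P̄ = F·P·Fᵀ + Q = [17 -3; -3 10]
y = z − H·x̄ = [-7, -1]
S = H·P̄·Hᵀ + R = [43 28; 28 86]
K = P̄·Hᵀ·S⁻¹ = [-650/1457 686/1457; 664/1457 21/1457]
x' = x̄ + K·y = [2407/1457, -1755/1457]
P' = (I − K·H)·P̄ = [1661/1457 -975/1457; -975/1457 996/1457]

x' = [2407/1457, -1755/1457]
P' = [1661/1457 -975/1457; -975/1457 996/1457]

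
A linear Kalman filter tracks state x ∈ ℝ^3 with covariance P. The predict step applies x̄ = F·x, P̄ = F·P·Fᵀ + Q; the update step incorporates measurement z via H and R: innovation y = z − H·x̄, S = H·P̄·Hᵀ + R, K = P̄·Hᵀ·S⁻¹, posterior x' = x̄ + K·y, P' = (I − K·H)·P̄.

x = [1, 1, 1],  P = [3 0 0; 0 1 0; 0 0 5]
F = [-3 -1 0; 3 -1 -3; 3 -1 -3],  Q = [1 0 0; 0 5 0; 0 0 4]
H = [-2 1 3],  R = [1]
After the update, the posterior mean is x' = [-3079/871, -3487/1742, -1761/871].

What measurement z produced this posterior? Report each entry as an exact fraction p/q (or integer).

z = [-1]

x̄ = F·x = [-4, -1, -1]
P̄ = F·P·Fᵀ + Q = [29 -26 -26; -26 78 73; -26 73 77]
S = H·P̄·Hᵀ + R = [1742]
K = P̄·Hᵀ·S⁻¹ = [-81/871; 349/1742; 178/871]
x' − x̄ = [405/871, -1745/1742, -890/871] = K·y
y = (KᵀK)⁻¹·Kᵀ·(x' − x̄) = [-5]
z = y + H·x̄ = [-5] + [4] = [-1]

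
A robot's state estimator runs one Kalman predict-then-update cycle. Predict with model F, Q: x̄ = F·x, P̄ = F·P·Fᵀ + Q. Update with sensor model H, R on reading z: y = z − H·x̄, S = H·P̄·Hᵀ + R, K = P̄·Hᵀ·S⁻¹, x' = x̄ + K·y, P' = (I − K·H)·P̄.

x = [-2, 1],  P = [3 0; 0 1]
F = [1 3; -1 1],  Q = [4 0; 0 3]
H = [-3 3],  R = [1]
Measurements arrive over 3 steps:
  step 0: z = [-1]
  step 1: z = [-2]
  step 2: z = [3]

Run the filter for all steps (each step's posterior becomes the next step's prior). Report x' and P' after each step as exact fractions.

step 0: x' = [34/13, 477/208], P' = [64/13 63/13; 63/13 1015/208]
step 1: x' = [27415/39823, 781/79646], P' = [123512/39823 238507/79646; 238507/79646 119414/39823]
step 2: x' = [-15261193/9940130, -536878/994013], P' = [15028137/4970065 2901786/994013; 2901786/994013 11632677/3976052]

step 0: x̄ = F·x = [1, 3]
step 0: P̄ = F·P·Fᵀ + Q = [16 0; 0 7]
step 0: y = z − H·x̄ = [-7]
step 0: S = H·P̄·Hᵀ + R = [208]
step 0: K = P̄·Hᵀ·S⁻¹ = [-3/13; 21/208]
step 0: x' = x̄ + K·y = [34/13, 477/208]
step 0: P' = (I − K·H)·P̄ = [64/13 63/13; 63/13 1015/208]
step 1: x̄ = F·x = [1975/208, -67/208]
step 1: P̄ = F·P·Fᵀ + Q = [17039/208 5/208; 5/208 647/208]
step 1: y = z − H·x̄ = [2855/104]
step 1: S = H·P̄·Hᵀ + R = [39823/52]
step 1: K = P̄·Hᵀ·S⁻¹ = [-25551/79646; 963/79646]
step 1: x' = x̄ + K·y = [27415/39823, 781/79646]
step 1: P' = (I − K·H)·P̄ = [123512/39823 238507/79646; 238507/79646 119414/39823]
step 2: x̄ = F·x = [57173/79646, -54049/79646]
step 2: P̄ = F·P·Fᵀ + Q = [2073051/39823 -3777/39823; -3777/39823 123888/39823]
step 2: y = z − H·x̄ = [286302/39823]
step 2: S = H·P̄·Hᵀ + R = [19880260/39823]
step 2: K = P̄·Hᵀ·S⁻¹ = [-1557621/4970065; 76599/3976052]
step 2: x' = x̄ + K·y = [-15261193/9940130, -536878/994013]
step 2: P' = (I − K·H)·P̄ = [15028137/4970065 2901786/994013; 2901786/994013 11632677/3976052]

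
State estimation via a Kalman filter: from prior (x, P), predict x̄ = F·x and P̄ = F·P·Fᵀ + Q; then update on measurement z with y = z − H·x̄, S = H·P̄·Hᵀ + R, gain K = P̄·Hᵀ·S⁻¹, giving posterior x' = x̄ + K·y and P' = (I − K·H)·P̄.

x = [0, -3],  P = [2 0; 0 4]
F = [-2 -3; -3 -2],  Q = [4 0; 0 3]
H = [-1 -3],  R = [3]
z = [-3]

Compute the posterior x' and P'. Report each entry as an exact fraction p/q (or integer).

x' = [69/25, 3/25]
P' = [186/25 -111/50; -111/50 197/200]

x̄ = F·x = [9, 6]
P̄ = F·P·Fᵀ + Q = [48 36; 36 37]
y = z − H·x̄ = [24]
S = H·P̄·Hᵀ + R = [600]
K = P̄·Hᵀ·S⁻¹ = [-13/50; -49/200]
x' = x̄ + K·y = [69/25, 3/25]
P' = (I − K·H)·P̄ = [186/25 -111/50; -111/50 197/200]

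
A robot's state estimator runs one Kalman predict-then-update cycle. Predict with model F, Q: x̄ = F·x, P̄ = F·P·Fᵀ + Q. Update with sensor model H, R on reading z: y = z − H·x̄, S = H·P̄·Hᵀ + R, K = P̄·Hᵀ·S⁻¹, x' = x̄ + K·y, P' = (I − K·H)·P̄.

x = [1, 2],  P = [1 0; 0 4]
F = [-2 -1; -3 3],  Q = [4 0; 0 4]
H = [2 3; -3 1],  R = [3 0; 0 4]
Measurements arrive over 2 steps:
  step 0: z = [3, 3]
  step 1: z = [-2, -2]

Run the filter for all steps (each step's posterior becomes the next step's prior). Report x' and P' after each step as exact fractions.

step 0: x̄ = F·x = [-4, 3]
step 0: P̄ = F·P·Fᵀ + Q = [12 -6; -6 49]
step 0: y = z − H·x̄ = [2, -12]
step 0: S = H·P̄·Hᵀ + R = [420 117; 117 197]
step 0: K = P̄·Hᵀ·S⁻¹ = [2032/23017 -6114/23017; 6252/23017 4115/23017]
step 0: x' = x̄ + K·y = [-14636/23017, 32175/23017]
step 0: P' = (I − K·H)·P̄ = [7224/23017 -2784/23017; -2784/23017 8108/23017]
step 1: x̄ = F·x = [-2903/23017, 140433/23017]
step 1: P̄ = F·P·Fᵀ + Q = [117936/23017 27372/23017; 27372/23017 280168/23017]
step 1: y = z − H·x̄ = [-461527/23017, -195176/23017]
step 1: S = H·P̄·Hᵀ + R = [3390771/23017 -58716/23017; -58716/23017 1269428/23017]
step 1: K = P̄·Hᵀ·S⁻¹ = [1392072/15571433 -3939837/15571433; 4156644/15571433 2621665/15571433]
step 1: x' = x̄ + K·y = [3531257/15571433, -10572467/15571433]
step 1: P' = (I − K·H)·P̄ = [4677660/15571433 -1726368/15571433; -1726368/15571433 5307556/15571433]

step 0: x' = [-14636/23017, 32175/23017], P' = [7224/23017 -2784/23017; -2784/23017 8108/23017]
step 1: x' = [3531257/15571433, -10572467/15571433], P' = [4677660/15571433 -1726368/15571433; -1726368/15571433 5307556/15571433]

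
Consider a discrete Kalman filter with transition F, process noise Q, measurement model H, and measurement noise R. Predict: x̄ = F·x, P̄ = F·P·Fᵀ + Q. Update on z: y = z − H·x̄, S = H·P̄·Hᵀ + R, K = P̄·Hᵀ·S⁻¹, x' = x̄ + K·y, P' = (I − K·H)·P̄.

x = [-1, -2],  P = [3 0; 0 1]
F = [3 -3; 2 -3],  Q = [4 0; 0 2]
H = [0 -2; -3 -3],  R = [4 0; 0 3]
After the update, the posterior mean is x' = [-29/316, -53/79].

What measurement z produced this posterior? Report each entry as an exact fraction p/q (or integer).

x̄ = F·x = [3, 4]
P̄ = F·P·Fᵀ + Q = [40 27; 27 23]
S = H·P̄·Hᵀ + R = [96 300; 300 1056]
K = P̄·Hᵀ·S⁻¹ = [91/316 -43/158; -149/474 -25/474]
x' − x̄ = [-977/316, -369/79] = K·y
y = (KᵀK)⁻¹·Kᵀ·(x' − x̄) = [11, 23]
z = y + H·x̄ = [11, 23] + [-8, -21] = [3, 2]

z = [3, 2]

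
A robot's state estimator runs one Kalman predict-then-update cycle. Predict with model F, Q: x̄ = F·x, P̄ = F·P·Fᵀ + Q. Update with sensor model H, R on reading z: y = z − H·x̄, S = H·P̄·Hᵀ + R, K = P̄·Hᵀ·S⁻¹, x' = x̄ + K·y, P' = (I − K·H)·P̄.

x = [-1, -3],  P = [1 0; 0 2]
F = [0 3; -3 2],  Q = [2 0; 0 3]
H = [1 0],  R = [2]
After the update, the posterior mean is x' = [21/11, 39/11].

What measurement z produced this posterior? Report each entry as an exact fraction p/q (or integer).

z = [3]

x̄ = F·x = [-9, -3]
P̄ = F·P·Fᵀ + Q = [20 12; 12 20]
S = H·P̄·Hᵀ + R = [22]
K = P̄·Hᵀ·S⁻¹ = [10/11; 6/11]
x' − x̄ = [120/11, 72/11] = K·y
y = (KᵀK)⁻¹·Kᵀ·(x' − x̄) = [12]
z = y + H·x̄ = [12] + [-9] = [3]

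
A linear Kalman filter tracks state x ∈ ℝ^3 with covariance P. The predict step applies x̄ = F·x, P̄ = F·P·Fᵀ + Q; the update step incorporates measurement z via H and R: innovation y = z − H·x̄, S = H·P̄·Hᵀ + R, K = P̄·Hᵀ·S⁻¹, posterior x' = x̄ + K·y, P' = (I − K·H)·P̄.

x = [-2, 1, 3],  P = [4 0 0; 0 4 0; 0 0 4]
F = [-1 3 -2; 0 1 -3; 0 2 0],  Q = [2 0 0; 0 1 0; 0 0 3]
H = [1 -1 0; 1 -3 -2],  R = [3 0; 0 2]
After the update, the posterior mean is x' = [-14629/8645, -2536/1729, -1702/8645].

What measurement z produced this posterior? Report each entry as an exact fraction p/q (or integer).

x̄ = F·x = [-1, -8, 2]
P̄ = F·P·Fᵀ + Q = [58 36 24; 36 41 8; 24 8 19]
S = H·P̄·Hᵀ + R = [30 5; 5 289]
K = P̄·Hᵀ·S⁻¹ = [6848/8645 -610/1729; -186/1729 -613/1729; 4814/8645 -244/1729]
x' − x̄ = [-5984/8645, 11296/1729, -18992/8645] = K·y
y = (KᵀK)⁻¹·Kᵀ·(x' − x̄) = [-8, -16]
z = y + H·x̄ = [-8, -16] + [7, 19] = [-1, 3]

z = [-1, 3]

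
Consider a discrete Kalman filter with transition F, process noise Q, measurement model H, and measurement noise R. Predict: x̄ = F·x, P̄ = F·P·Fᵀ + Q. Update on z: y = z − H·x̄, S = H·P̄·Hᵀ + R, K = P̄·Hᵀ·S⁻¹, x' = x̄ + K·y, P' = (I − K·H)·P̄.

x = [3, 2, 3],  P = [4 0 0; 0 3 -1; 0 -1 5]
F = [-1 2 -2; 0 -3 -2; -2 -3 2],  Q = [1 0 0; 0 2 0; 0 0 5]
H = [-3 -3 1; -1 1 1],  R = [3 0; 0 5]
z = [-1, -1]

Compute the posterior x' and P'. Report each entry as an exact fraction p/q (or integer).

x' = [-408125/203459, 163148/203459, -893372/203459]
P' = [1237755/203459 -654140/203459 1677570/203459; -654140/203459 444223/203459 -744183/203459; 1677570/203459 -744183/203459 2845068/203459]

x̄ = F·x = [-5, -12, -6]
P̄ = F·P·Fᵀ + Q = [45 0 -40; 0 37 7; -40 7 80]
y = z − H·x̄ = [-46, 12]
S = H·P̄·Hᵀ + R = [1019 250; 250 261]
K = P̄·Hᵀ·S⁻¹ = [-24425/203459 -42865/203459; -38144/203459 70836/203459; 14969/203459 84663/203459]
x' = x̄ + K·y = [-408125/203459, 163148/203459, -893372/203459]
P' = (I − K·H)·P̄ = [1237755/203459 -654140/203459 1677570/203459; -654140/203459 444223/203459 -744183/203459; 1677570/203459 -744183/203459 2845068/203459]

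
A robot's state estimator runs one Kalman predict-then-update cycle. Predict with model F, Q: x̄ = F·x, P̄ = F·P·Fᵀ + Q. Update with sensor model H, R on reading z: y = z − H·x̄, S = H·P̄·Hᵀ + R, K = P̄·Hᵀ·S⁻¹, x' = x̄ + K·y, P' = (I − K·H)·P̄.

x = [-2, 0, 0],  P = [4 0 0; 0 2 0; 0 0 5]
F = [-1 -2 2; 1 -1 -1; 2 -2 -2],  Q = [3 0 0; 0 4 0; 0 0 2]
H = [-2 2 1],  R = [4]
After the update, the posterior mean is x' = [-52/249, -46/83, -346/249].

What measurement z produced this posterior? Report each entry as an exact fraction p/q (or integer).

x̄ = F·x = [2, -2, -4]
P̄ = F·P·Fᵀ + Q = [35 -10 -20; -10 15 22; -20 22 46]
S = H·P̄·Hᵀ + R = [498]
K = P̄·Hᵀ·S⁻¹ = [-55/249; 12/83; 65/249]
x' − x̄ = [-550/249, 120/83, 650/249] = K·y
y = (KᵀK)⁻¹·Kᵀ·(x' − x̄) = [10]
z = y + H·x̄ = [10] + [-12] = [-2]

z = [-2]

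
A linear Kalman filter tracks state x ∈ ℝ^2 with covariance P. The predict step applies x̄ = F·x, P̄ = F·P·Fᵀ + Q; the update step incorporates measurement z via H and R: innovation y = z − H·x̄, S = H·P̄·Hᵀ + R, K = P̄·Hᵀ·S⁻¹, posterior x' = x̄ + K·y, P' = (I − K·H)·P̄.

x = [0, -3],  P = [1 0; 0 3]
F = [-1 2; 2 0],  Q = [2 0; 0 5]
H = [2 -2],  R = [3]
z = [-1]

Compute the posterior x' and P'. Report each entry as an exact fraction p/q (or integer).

x' = [-316/115, -242/115]
P' = [569/115 518/115; 518/115 551/115]

x̄ = F·x = [-6, 0]
P̄ = F·P·Fᵀ + Q = [15 -2; -2 9]
y = z − H·x̄ = [11]
S = H·P̄·Hᵀ + R = [115]
K = P̄·Hᵀ·S⁻¹ = [34/115; -22/115]
x' = x̄ + K·y = [-316/115, -242/115]
P' = (I − K·H)·P̄ = [569/115 518/115; 518/115 551/115]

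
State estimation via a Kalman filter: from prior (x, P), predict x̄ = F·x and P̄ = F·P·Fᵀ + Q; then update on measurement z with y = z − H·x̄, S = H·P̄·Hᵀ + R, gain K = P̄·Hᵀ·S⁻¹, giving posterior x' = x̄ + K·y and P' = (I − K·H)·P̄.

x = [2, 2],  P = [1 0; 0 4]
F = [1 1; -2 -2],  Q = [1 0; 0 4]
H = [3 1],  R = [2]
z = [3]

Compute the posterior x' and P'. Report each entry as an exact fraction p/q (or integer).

x' = [18/5, -77/10]
P' = [14/5 -38/5; -38/5 111/5]

x̄ = F·x = [4, -8]
P̄ = F·P·Fᵀ + Q = [6 -10; -10 24]
y = z − H·x̄ = [-1]
S = H·P̄·Hᵀ + R = [20]
K = P̄·Hᵀ·S⁻¹ = [2/5; -3/10]
x' = x̄ + K·y = [18/5, -77/10]
P' = (I − K·H)·P̄ = [14/5 -38/5; -38/5 111/5]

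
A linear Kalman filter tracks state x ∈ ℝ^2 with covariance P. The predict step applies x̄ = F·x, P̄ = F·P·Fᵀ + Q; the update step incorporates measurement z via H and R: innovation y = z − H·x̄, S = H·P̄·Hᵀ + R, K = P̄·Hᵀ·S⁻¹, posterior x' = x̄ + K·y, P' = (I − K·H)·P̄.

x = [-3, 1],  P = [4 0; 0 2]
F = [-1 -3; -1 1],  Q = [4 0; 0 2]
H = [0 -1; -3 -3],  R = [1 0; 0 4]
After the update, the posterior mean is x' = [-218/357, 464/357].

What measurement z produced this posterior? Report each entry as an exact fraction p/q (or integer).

x̄ = F·x = [0, 4]
P̄ = F·P·Fᵀ + Q = [26 -2; -2 8]
S = H·P̄·Hᵀ + R = [9 18; 18 274]
K = P̄·Hᵀ·S⁻¹ = [922/1071 -38/119; -934/1071 -1/119]
x' − x̄ = [-218/357, -964/357] = K·y
y = (KᵀK)⁻¹·Kᵀ·(x' − x̄) = [3, 10]
z = y + H·x̄ = [3, 10] + [-4, -12] = [-1, -2]

z = [-1, -2]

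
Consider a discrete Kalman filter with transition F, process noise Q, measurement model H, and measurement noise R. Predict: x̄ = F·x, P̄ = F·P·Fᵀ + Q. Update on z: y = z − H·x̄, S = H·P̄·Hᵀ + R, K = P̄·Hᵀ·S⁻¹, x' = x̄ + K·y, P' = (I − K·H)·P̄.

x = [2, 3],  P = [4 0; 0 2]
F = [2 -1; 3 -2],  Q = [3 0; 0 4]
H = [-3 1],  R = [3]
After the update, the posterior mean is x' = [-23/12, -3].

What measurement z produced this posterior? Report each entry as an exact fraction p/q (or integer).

z = [3]

x̄ = F·x = [1, 0]
P̄ = F·P·Fᵀ + Q = [21 28; 28 48]
S = H·P̄·Hᵀ + R = [72]
K = P̄·Hᵀ·S⁻¹ = [-35/72; -1/2]
x' − x̄ = [-35/12, -3] = K·y
y = (KᵀK)⁻¹·Kᵀ·(x' − x̄) = [6]
z = y + H·x̄ = [6] + [-3] = [3]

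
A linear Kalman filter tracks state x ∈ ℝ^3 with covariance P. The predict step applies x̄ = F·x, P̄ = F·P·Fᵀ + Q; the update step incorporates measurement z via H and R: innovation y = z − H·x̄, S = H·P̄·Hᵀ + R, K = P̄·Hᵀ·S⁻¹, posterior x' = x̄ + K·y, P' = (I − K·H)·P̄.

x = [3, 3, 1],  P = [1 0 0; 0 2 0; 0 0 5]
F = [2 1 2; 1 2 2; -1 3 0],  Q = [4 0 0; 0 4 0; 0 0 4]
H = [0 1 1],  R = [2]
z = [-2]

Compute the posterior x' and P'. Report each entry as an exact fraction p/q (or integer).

x' = [31/8, 11/20, -83/40]
P' = [75/4 19/2 -35/4; 19/2 44/5 -77/10; -35/4 -77/10 171/20]

x̄ = F·x = [11, 11, 6]
P̄ = F·P·Fᵀ + Q = [30 26 4; 26 33 11; 4 11 23]
y = z − H·x̄ = [-19]
S = H·P̄·Hᵀ + R = [80]
K = P̄·Hᵀ·S⁻¹ = [3/8; 11/20; 17/40]
x' = x̄ + K·y = [31/8, 11/20, -83/40]
P' = (I − K·H)·P̄ = [75/4 19/2 -35/4; 19/2 44/5 -77/10; -35/4 -77/10 171/20]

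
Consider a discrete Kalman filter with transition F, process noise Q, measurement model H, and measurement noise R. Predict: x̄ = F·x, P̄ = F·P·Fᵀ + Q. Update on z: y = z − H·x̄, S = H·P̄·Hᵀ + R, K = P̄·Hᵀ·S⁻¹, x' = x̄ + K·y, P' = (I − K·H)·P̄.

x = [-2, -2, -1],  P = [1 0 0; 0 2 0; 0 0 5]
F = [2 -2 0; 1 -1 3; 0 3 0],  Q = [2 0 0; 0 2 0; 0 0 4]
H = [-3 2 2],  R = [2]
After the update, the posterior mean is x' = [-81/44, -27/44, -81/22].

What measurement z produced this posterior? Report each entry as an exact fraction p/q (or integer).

x̄ = F·x = [0, -3, -6]
P̄ = F·P·Fᵀ + Q = [14 6 -12; 6 50 -6; -12 -6 22]
S = H·P̄·Hᵀ + R = [440]
K = P̄·Hᵀ·S⁻¹ = [-27/220; 7/44; 17/110]
x' − x̄ = [-81/44, 105/44, 51/22] = K·y
y = (KᵀK)⁻¹·Kᵀ·(x' − x̄) = [15]
z = y + H·x̄ = [15] + [-18] = [-3]

z = [-3]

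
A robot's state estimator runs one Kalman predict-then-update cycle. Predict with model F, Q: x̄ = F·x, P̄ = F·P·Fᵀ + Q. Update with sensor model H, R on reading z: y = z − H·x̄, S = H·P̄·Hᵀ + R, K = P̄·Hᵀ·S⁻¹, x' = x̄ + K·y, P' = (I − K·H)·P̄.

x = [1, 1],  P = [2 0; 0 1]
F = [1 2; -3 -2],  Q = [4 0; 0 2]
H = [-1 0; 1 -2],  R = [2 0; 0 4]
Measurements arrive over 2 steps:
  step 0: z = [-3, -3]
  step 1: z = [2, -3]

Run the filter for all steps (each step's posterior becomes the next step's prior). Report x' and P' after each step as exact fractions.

step 0: x' = [29/15, 51/25], P' = [4/3 8/15; 8/15 86/75]
step 1: x' = [-37791/26069, 14483/26069], P' = [33304/26069 12404/26069; 12404/26069 28566/26069]

step 0: x̄ = F·x = [3, -5]
step 0: P̄ = F·P·Fᵀ + Q = [10 -10; -10 24]
step 0: y = z − H·x̄ = [0, -16]
step 0: S = H·P̄·Hᵀ + R = [12 -30; -30 150]
step 0: K = P̄·Hᵀ·S⁻¹ = [-2/3 1/15; -4/15 -11/25]
step 0: x' = x̄ + K·y = [29/15, 51/25]
step 0: P' = (I − K·H)·P̄ = [4/3 8/15; 8/15 86/75]
step 1: x̄ = F·x = [451/75, -247/25]
step 1: P̄ = F·P·Fᵀ + Q = [904/75 -964/75; -964/75 1874/75]
step 1: y = z − H·x̄ = [601/75, -2158/75]
step 1: S = H·P̄·Hᵀ + R = [1054/75 -944/25; -944/25 12556/75]
step 1: K = P̄·Hᵀ·S⁻¹ = [-16652/26069 2124/26069; -6202/26069 -11182/26069]
step 1: x' = x̄ + K·y = [-37791/26069, 14483/26069]
step 1: P' = (I − K·H)·P̄ = [33304/26069 12404/26069; 12404/26069 28566/26069]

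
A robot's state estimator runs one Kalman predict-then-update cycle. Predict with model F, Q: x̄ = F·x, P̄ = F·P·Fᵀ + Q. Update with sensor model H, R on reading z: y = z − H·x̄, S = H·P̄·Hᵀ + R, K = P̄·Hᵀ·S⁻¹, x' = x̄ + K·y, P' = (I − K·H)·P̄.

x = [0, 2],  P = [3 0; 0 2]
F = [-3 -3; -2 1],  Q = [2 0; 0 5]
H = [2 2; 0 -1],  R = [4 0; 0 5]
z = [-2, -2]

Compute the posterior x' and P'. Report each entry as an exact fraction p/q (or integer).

x̄ = F·x = [-6, 2]
P̄ = F·P·Fᵀ + Q = [47 12; 12 19]
y = z − H·x̄ = [6, 0]
S = H·P̄·Hᵀ + R = [364 -62; -62 24]
K = P̄·Hᵀ·S⁻¹ = [522/1223 737/1223; 155/2446 -768/1223]
x' = x̄ + K·y = [-4206/1223, 2911/1223]
P' = (I − K·H)·P̄ = [4729/1223 -3685/1223; -3685/1223 3840/1223]

x' = [-4206/1223, 2911/1223]
P' = [4729/1223 -3685/1223; -3685/1223 3840/1223]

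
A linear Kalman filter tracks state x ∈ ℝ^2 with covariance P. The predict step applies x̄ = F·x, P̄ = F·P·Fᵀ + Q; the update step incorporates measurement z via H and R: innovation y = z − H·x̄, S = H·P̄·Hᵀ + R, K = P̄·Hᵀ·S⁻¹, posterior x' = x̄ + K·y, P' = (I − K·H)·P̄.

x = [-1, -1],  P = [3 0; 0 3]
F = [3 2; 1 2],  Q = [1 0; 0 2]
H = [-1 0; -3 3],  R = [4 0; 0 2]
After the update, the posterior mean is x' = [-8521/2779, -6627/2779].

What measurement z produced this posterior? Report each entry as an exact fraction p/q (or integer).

z = [3, 2]

x̄ = F·x = [-5, -3]
P̄ = F·P·Fᵀ + Q = [40 21; 21 17]
S = H·P̄·Hᵀ + R = [44 57; 57 137]
K = P̄·Hᵀ·S⁻¹ = [-2231/2779 -228/2779; -2193/2779 669/2779]
x' − x̄ = [5374/2779, 1710/2779] = K·y
y = (KᵀK)⁻¹·Kᵀ·(x' − x̄) = [-2, -4]
z = y + H·x̄ = [-2, -4] + [5, 6] = [3, 2]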